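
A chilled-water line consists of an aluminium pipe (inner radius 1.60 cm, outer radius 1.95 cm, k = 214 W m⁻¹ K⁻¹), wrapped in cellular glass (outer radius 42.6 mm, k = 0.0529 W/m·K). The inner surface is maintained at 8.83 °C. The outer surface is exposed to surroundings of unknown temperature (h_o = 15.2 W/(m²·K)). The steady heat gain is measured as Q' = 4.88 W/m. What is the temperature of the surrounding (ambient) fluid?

T_out = 21.5 °C

Sum the resistances:
  R'_aluminium = ln(0.0195/0.0160)/(2πk) = 0.1978/(2π·214) = 1.471×10^-4 m·K/W
  R'_cellular glass = ln(0.0426/0.0195)/(2πk) = 0.7814/(2π·0.0529) = 2.351 m·K/W
  R'_conv,out = 1/(2πr h) = 1/(2π·0.0426·15.2) = 0.2458 m·K/W
ΣR = 2.597 m·K/W
ΔT = Q'·ΣR = 4.88 × 2.597 = 12.67 K
Heat flows inward, so T_out = T_in + ΔT = 8.83 + 12.67 = 21.5 °C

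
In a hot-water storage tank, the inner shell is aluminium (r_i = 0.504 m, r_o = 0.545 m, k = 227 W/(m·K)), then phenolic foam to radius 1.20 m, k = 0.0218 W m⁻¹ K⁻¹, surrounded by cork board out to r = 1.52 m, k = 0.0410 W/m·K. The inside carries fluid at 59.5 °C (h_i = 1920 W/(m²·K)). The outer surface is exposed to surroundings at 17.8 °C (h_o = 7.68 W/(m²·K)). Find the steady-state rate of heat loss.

Series thermal resistances, inner to outer:
  R_conv,in = 1/(4πr²h) = 1/(4π·0.504²·1920) = 1.632×10^-4 K/W
  R_aluminium = (1/0.504 − 1/0.545)/(4πk) = 0.1493/(4π·227) = 5.233×10^-5 K/W
  R_phenolic foam = (1/0.545 − 1/1.20)/(4πk) = 1.002/(4π·0.0218) = 3.656 K/W
  R_cork board = (1/1.20 − 1/1.52)/(4πk) = 0.1754/(4π·0.0410) = 0.3405 K/W
  R_conv,out = 1/(4πr²h) = 1/(4π·1.52²·7.68) = 0.004485 K/W
ΣR = 1.632×10^-4 + 5.233×10^-5 + 3.656 + 0.3405 + 0.004485 = 4.001 K/W
Q = ΔT/ΣR = (59.5 °C − 17.8 °C)/4.001 = 10.4 W

Q = 10.4 W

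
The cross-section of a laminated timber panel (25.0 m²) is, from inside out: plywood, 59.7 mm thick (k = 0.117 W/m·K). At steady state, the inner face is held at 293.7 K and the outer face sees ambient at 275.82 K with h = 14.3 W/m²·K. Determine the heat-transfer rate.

Series thermal resistances, inner to outer:
  R_plywood = L/(kA) = 0.0597/(0.117·25.0) = 0.02041 K/W
  R_conv,out = 1/(hA) = 1/(14.3·25.0) = 0.002797 K/W
ΣR = 0.02041 + 0.002797 = 0.02321 K/W
Q = ΔT/ΣR = (293.7 K − 275.82 K)/0.02321 = 770 W

Q = 770 W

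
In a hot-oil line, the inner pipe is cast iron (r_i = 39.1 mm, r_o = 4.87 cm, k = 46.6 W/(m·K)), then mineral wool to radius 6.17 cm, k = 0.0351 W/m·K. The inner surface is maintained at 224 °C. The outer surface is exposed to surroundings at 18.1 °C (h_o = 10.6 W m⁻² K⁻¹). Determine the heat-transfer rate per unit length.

Treat each layer as a resistance in series:
  R'_cast iron = ln(0.0487/0.0391)/(2πk) = 0.2196/(2π·46.6) = 7.499×10^-4 m·K/W
  R'_mineral wool = ln(0.0617/0.0487)/(2πk) = 0.2366/(2π·0.0351) = 1.073 m·K/W
  R'_conv,out = 1/(2πr h) = 1/(2π·0.0617·10.6) = 0.2433 m·K/W
ΣR = 7.499×10^-4 + 1.073 + 0.2433 = 1.317 m·K/W
Q' = ΔT/ΣR = (224 °C − 18.1 °C)/1.317 = 156 W/m

Q' = 156 W/m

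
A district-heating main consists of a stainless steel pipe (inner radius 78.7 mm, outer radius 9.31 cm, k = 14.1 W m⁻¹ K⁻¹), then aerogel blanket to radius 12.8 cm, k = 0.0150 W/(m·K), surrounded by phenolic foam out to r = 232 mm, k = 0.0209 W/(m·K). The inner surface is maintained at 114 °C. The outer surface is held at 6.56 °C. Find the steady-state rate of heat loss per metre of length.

Q' = 13.6 W/m

Resistance network (inner→outer):
  R'_stainless steel = ln(0.0931/0.0787)/(2πk) = 0.1680/(2π·14.1) = 0.001897 m·K/W
  R'_aerogel blanket = ln(0.128/0.0931)/(2πk) = 0.3184/(2π·0.0150) = 3.378 m·K/W
  R'_phenolic foam = ln(0.232/0.128)/(2πk) = 0.5947/(2π·0.0209) = 4.529 m·K/W
ΣR = 0.001897 + 3.378 + 4.529 = 7.909 m·K/W
Q' = ΔT/ΣR = (114 °C − 6.56 °C)/7.909 = 13.6 W/m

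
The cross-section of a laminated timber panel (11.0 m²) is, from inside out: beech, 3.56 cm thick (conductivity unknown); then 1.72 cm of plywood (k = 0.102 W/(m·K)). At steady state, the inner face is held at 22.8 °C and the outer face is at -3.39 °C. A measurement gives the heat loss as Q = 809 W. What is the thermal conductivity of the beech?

k = 0.190 W/m·K

ΣR = ΔT/Q = |22.8 − -3.39|/809 = 0.03237 K/W
Known resistances:
  R_plywood = L/(kA) = 0.0172/(0.102·11.0) = 0.01533 K/W
R_beech = ΣR − ΣR_known = 0.03237 − 0.01533 = 0.01704 K/W
L/(kA) = 0.01704 ⇒ k = 0.0356/(0.01704·11.0) = 0.190 W/m·K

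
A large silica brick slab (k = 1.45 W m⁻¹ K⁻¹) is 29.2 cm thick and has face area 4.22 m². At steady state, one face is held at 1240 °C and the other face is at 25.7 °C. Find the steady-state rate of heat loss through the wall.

Q = kA·ΔT/L = 1.45 × 4.22 × |1240 °C − 25.7 °C| / 0.292 = 25400 W

Q = 25.4 kW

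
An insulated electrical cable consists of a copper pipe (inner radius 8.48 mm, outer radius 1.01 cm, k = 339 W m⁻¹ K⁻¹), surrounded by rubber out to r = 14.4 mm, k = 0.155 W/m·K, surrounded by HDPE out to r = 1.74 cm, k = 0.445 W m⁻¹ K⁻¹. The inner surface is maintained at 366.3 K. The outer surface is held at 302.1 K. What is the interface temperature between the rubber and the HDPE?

T = 312.2 K

Treat each layer as a resistance in series:
  R'_copper = ln(0.0101/0.00848)/(2πk) = 0.1748/(2π·339) = 8.208×10^-5 m·K/W
  R'_rubber = ln(0.0144/0.0101)/(2πk) = 0.3547/(2π·0.155) = 0.3642 m·K/W
  R'_HDPE = ln(0.0174/0.0144)/(2πk) = 0.1892/(2π·0.445) = 0.06768 m·K/W
ΣR = 8.208×10^-5 + 0.3642 + 0.06768 = 0.4320 m·K/W
Q' = ΔT/ΣR = (366.3 K − 302.1 K)/0.4320 = 148.6 W/m
From the inner boundary to the rubber/HDPE interface, ΣR_partial = 0.3643 m·K/W.
T_interface = T_in − Q'·ΣR_partial = 366.3 K − (148.6)(0.3643) = 312.2 K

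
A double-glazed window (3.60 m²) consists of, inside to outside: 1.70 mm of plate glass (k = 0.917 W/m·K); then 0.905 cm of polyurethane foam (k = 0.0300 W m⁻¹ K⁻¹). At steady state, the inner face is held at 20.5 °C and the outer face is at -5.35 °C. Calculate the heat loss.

Q = 307 W

Treat each layer as a resistance in series:
  R_plate glass = L/(kA) = 0.00170/(0.917·3.60) = 5.150×10^-4 K/W
  R_polyurethane foam = L/(kA) = 0.00905/(0.0300·3.60) = 0.08380 K/W
ΣR = 5.150×10^-4 + 0.08380 = 0.08432 K/W
Q = ΔT/ΣR = (20.5 °C − -5.35 °C)/0.08432 = 307 W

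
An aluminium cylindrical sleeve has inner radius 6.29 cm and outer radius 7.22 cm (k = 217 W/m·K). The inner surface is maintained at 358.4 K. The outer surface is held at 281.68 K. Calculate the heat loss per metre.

Q' = 759 kW/m

Q' = 2πk·ΔT/ln(r₂/r₁) = 2π × 217 × 76.72 / ln(0.0722/0.0629) = 7.59×10^5 W/m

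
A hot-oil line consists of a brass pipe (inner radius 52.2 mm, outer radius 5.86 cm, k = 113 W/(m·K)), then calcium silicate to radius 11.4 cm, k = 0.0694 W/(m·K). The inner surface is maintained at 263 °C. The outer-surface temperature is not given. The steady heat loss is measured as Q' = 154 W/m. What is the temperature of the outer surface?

T_out = 28.0 °C

Series resistances:
  R'_brass = ln(0.0586/0.0522)/(2πk) = 0.1157/(2π·113) = 1.629×10^-4 m·K/W
  R'_calcium silicate = ln(0.114/0.0586)/(2πk) = 0.6655/(2π·0.0694) = 1.526 m·K/W
ΣR = 1.526 m·K/W
ΔT = Q'·ΣR = 154 × 1.526 = 235.0 K
Heat flows outward, so T_out = T_in − ΔT = 263 − 235.0 = 28.0 °C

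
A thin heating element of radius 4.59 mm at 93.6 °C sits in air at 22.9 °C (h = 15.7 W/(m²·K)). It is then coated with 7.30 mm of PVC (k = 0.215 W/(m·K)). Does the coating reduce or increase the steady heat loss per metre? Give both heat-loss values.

increases: 32.0 → 45.4 W/m

Critical radius for a cylinder: r_cr = k/h = 0.0137 m = 1.37 cm.
Outer radius after coating: r₂ = 0.00459 + 0.00730 = 0.01189 m.
Since r₁ < r_cr and r₂ ≤ r_cr, the coating moves toward the maximum at r_cr — heat loss rises.
Bare: R = 1/(2πr₁h) = 2.209 m·K/W; Q = 70.7/2.209 = 32.0 W/m.
Coated: R = R_cond + R_conv = 1.557 m·K/W; Q = 70.7/1.557 = 45.4 W/m.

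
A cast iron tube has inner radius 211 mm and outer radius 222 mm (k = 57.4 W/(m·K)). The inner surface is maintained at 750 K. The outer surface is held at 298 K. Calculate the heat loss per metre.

Q' = 2πk·ΔT/ln(r₂/r₁) = 2π × 57.4 × 452 / ln(0.222/0.211) = 3.21×10^6 W/m

Q' = 3210 kW/m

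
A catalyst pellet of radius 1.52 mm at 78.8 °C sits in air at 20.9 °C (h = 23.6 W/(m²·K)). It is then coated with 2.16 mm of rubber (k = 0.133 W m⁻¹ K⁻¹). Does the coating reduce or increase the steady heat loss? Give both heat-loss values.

Critical radius for a sphere: r_cr = 2k/h = 0.0113 m = 1.13 cm.
Outer radius after coating: r₂ = 0.00152 + 0.00216 = 0.00368 m.
Since r₁ < r_cr and r₂ ≤ r_cr, the coating moves toward the maximum at r_cr — heat loss rises.
Bare: R = 1/(4πr₁²h) = 1459 K/W; Q = 57.9/1459 = 0.0397 W.
Coated: R = R_cond + R_conv = 480.0 K/W; Q = 57.9/480.0 = 0.121 W.

increases: 0.0397 → 0.121 W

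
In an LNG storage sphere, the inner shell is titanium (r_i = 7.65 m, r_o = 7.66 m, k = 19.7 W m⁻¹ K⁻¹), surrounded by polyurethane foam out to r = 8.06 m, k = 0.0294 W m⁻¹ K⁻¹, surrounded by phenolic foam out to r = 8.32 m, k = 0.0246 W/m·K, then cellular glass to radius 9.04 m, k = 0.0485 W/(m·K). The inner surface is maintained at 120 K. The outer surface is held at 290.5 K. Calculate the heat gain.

Series thermal resistances, inner to outer:
  R_titanium = (1/7.65 − 1/7.66)/(4πk) = 1.707×10^-4/(4π·19.7) = 6.893×10^-7 K/W
  R_polyurethane foam = (1/7.66 − 1/8.06)/(4πk) = 0.006479/(4π·0.0294) = 0.01754 K/W
  R_phenolic foam = (1/8.06 − 1/8.32)/(4πk) = 0.003877/(4π·0.0246) = 0.01254 K/W
  R_cellular glass = (1/8.32 − 1/9.04)/(4πk) = 0.009573/(4π·0.0485) = 0.01571 K/W
ΣR = 6.893×10^-7 + 0.01754 + 0.01254 + 0.01571 = 0.04579 K/W
Q = ΔT/ΣR = (120 K − 290.5 K)/0.04579 = -3720 W
(Negative Q ⇒ heat flows inward; heat gain = 3720 W.)

Q = 3720 W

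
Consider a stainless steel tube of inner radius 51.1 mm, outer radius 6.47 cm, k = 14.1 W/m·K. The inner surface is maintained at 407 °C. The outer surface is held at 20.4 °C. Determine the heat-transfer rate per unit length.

Q' = 2πk·ΔT/ln(r₂/r₁) = 2π × 14.1 × 386.6 / ln(0.0647/0.0511) = 1.45×10^5 W/m

Q' = 145 kW/m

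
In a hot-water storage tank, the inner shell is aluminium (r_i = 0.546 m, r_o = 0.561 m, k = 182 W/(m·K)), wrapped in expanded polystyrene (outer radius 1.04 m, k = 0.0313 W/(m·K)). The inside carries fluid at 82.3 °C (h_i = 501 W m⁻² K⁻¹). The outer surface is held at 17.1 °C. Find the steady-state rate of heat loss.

Resistance network (inner→outer):
  R_conv,in = 1/(4πr²h) = 1/(4π·0.546²·501) = 5.328×10^-4 K/W
  R_aluminium = (1/0.546 − 1/0.561)/(4πk) = 0.04897/(4π·182) = 2.141×10^-5 K/W
  R_expanded polystyrene = (1/0.561 − 1/1.04)/(4πk) = 0.8210/(4π·0.0313) = 2.087 K/W
ΣR = 5.328×10^-4 + 2.141×10^-5 + 2.087 = 2.088 K/W
Q = ΔT/ΣR = (82.3 °C − 17.1 °C)/2.088 = 31.2 W

Q = 31.2 W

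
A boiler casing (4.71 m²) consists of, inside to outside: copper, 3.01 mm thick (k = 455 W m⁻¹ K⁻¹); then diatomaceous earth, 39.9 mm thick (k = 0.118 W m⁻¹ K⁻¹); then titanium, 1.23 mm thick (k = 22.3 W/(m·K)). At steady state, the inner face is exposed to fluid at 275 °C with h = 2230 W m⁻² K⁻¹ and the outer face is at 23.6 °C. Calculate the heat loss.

Q = 3.50 kW

Series thermal resistances, inner to outer:
  R_conv,in = 1/(hA) = 1/(2230·4.71) = 9.521×10^-5 K/W
  R_copper = L/(kA) = 0.00301/(455·4.71) = 1.405×10^-6 K/W
  R_diatomaceous earth = L/(kA) = 0.0399/(0.118·4.71) = 0.07179 K/W
  R_titanium = L/(kA) = 0.00123/(22.3·4.71) = 1.171×10^-5 K/W
ΣR = 9.521×10^-5 + 1.405×10^-6 + 0.07179 + 1.171×10^-5 = 0.07190 K/W
Q = ΔT/ΣR = (275 °C − 23.6 °C)/0.07190 = 3500 W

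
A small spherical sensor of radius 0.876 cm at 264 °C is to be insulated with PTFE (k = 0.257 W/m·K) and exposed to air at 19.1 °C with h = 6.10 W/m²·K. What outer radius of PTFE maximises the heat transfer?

r_cr = 8.43 cm

For a sphere, r_cr = 2k_ins/h = 2·0.257/6.10 = 0.0843 m = 8.43 cm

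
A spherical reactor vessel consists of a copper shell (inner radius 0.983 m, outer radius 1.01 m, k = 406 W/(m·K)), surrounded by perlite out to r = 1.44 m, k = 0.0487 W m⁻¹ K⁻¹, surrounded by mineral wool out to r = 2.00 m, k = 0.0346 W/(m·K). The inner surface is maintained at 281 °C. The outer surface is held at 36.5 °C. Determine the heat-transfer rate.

Series thermal resistances, inner to outer:
  R_copper = (1/0.983 − 1/1.01)/(4πk) = 0.02719/(4π·406) = 5.330×10^-6 K/W
  R_perlite = (1/1.01 − 1/1.44)/(4πk) = 0.2957/(4π·0.0487) = 0.4831 K/W
  R_mineral wool = (1/1.44 − 1/2.00)/(4πk) = 0.1944/(4π·0.0346) = 0.4472 K/W
ΣR = 5.330×10^-6 + 0.4831 + 0.4472 = 0.9303 K/W
Q = ΔT/ΣR = (281 °C − 36.5 °C)/0.9303 = 263 W

Q = 263 W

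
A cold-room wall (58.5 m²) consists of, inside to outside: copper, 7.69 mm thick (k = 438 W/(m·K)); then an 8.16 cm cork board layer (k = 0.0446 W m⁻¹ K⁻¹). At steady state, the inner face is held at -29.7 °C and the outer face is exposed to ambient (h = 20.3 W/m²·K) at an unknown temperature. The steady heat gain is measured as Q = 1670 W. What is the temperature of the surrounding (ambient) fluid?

Sum the resistances:
  R_copper = L/(kA) = 0.00769/(438·58.5) = 3.001×10^-7 K/W
  R_cork board = L/(kA) = 0.0816/(0.0446·58.5) = 0.03128 K/W
  R_conv,out = 1/(hA) = 1/(20.3·58.5) = 8.421×10^-4 K/W
ΣR = 0.03212 K/W
ΔT = Q·ΣR = 1670 × 0.03212 = 53.64 K
Heat flows inward, so T_out = T_in + ΔT = -29.7 + 53.64 = 23.9 °C

T_out = 23.9 °C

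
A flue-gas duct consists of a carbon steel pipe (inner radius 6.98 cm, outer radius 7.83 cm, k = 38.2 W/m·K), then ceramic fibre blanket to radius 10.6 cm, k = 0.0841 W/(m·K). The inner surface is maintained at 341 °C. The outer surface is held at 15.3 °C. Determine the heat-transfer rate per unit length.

Treat each layer as a resistance in series:
  R'_carbon steel = ln(0.0783/0.0698)/(2πk) = 0.1149/(2π·38.2) = 4.788×10^-4 m·K/W
  R'_ceramic fibre blanket = ln(0.106/0.0783)/(2πk) = 0.3029/(2π·0.0841) = 0.5732 m·K/W
ΣR = 4.788×10^-4 + 0.5732 = 0.5737 m·K/W
Q' = ΔT/ΣR = (341 °C − 15.3 °C)/0.5737 = 568 W/m

Q' = 568 W/m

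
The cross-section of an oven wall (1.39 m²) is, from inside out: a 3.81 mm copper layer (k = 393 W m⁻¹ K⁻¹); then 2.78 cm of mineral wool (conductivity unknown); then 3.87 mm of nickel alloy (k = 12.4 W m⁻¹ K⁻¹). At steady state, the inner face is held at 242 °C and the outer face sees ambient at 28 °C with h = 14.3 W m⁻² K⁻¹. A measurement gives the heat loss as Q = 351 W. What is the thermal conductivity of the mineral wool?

ΣR = ΔT/Q = |242 − 28|/351 = 0.6097 K/W
Known resistances:
  R_copper = L/(kA) = 0.00381/(393·1.39) = 6.975×10^-6 K/W
  R_nickel alloy = L/(kA) = 0.00387/(12.4·1.39) = 2.245×10^-4 K/W
  R_conv,out = 1/(hA) = 1/(14.3·1.39) = 0.05031 K/W
R_mineral wool = ΣR − ΣR_known = 0.6097 − 0.05054 = 0.5592 K/W
L/(kA) = 0.5592 ⇒ k = 0.0278/(0.5592·1.39) = 0.0358 W/m·K

k = 0.0358 W/m·K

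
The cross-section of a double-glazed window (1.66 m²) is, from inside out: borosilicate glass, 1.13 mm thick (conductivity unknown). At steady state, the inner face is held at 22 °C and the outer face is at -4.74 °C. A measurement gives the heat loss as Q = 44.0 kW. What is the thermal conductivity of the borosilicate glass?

ΣR = ΔT/Q = |22 − -4.74|/44000 = 6.077×10^-4 K/W
L/(kA) = 6.077×10^-4 ⇒ k = 0.00113/(6.077×10^-4·1.66) = 1.12 W/m·K

k = 1.12 W/m·K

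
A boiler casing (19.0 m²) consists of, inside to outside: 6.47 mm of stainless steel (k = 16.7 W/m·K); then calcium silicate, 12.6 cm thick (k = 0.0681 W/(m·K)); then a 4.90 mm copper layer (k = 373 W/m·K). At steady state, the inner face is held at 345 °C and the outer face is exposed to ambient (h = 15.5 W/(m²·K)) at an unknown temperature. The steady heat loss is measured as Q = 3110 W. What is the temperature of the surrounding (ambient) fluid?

Sum the resistances:
  R_stainless steel = L/(kA) = 0.00647/(16.7·19.0) = 2.039×10^-5 K/W
  R_calcium silicate = L/(kA) = 0.126/(0.0681·19.0) = 0.09738 K/W
  R_copper = L/(kA) = 0.00490/(373·19.0) = 6.914×10^-7 K/W
  R_conv,out = 1/(hA) = 1/(15.5·19.0) = 0.003396 K/W
ΣR = 0.1008 K/W
ΔT = Q·ΣR = 3110 × 0.1008 = 313.5 K
Heat flows outward, so T_out = T_in − ΔT = 345 − 313.5 = 31.5 °C

T_out = 31.5 °C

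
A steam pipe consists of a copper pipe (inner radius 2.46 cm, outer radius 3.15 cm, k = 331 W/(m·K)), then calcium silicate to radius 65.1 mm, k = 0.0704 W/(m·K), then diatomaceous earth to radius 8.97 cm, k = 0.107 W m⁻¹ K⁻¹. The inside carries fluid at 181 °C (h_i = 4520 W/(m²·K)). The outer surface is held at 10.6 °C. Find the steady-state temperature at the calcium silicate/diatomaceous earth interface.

T = 48.9 °C

Resistance network (inner→outer):
  R'_conv,in = 1/(2πr h) = 1/(2π·0.0246·4520) = 0.001431 m·K/W
  R'_copper = ln(0.0315/0.0246)/(2πk) = 0.2472/(2π·331) = 1.189×10^-4 m·K/W
  R'_calcium silicate = ln(0.0651/0.0315)/(2πk) = 0.7259/(2π·0.0704) = 1.641 m·K/W
  R'_diatomaceous earth = ln(0.0897/0.0651)/(2πk) = 0.3205/(2π·0.107) = 0.4768 m·K/W
ΣR = 0.001431 + 1.189×10^-4 + 1.641 + 0.4768 = 2.119 m·K/W
Q' = ΔT/ΣR = (181 °C − 10.6 °C)/2.119 = 80.42 W/m
From the inner boundary to the calcium silicate/diatomaceous earth interface, ΣR_partial = 1.643 m·K/W.
T_interface = T_in − Q'·ΣR_partial = 181 °C − (80.42)(1.643) = 48.9 °C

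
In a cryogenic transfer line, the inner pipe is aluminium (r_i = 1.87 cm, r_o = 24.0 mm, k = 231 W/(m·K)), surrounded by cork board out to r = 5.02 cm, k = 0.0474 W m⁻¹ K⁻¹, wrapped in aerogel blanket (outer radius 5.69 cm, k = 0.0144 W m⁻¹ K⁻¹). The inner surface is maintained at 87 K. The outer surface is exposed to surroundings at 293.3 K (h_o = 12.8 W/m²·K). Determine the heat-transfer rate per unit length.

Q' = 50.5 W/m

Resistance network (inner→outer):
  R'_aluminium = ln(0.0240/0.0187)/(2πk) = 0.2495/(2π·231) = 1.719×10^-4 m·K/W
  R'_cork board = ln(0.0502/0.0240)/(2πk) = 0.7380/(2π·0.0474) = 2.478 m·K/W
  R'_aerogel blanket = ln(0.0569/0.0502)/(2πk) = 0.1253/(2π·0.0144) = 1.385 m·K/W
  R'_conv,out = 1/(2πr h) = 1/(2π·0.0569·12.8) = 0.2185 m·K/W
ΣR = 1.719×10^-4 + 2.478 + 1.385 + 0.2185 = 4.082 m·K/W
Q' = ΔT/ΣR = (87 K − 293.3 K)/4.082 = -50.5 W/m
(Negative Q' ⇒ heat flows inward; heat gain = 50.5 W/m.)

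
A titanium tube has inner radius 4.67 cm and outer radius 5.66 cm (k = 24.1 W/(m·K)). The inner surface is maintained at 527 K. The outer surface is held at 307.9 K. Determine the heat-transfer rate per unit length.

Q' = 1.73×10^5 W/m

Q' = 2πk·ΔT/ln(r₂/r₁) = 2π × 24.1 × 219.1 / ln(0.0566/0.0467) = 1.73×10^5 W/m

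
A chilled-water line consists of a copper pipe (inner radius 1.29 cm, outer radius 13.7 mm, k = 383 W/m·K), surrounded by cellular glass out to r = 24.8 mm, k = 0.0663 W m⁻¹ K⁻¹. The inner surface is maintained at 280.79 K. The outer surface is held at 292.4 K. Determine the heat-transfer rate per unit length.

Q' = 8.15 W/m

Resistance network (inner→outer):
  R'_copper = ln(0.0137/0.0129)/(2πk) = 0.06017/(2π·383) = 2.500×10^-5 m·K/W
  R'_cellular glass = ln(0.0248/0.0137)/(2πk) = 0.5934/(2π·0.0663) = 1.425 m·K/W
ΣR = 2.500×10^-5 + 1.425 = 1.425 m·K/W
Q' = ΔT/ΣR = (280.79 K − 292.4 K)/1.425 = -8.15 W/m
(Negative Q' ⇒ heat flows inward; heat gain = 8.15 W/m.)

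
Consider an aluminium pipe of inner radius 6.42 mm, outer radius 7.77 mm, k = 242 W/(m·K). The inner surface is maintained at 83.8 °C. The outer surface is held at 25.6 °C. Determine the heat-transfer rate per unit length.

Q' = 464 kW/m

Q' = 2πk·ΔT/ln(r₂/r₁) = 2π × 242 × 58.2 / ln(0.00777/0.00642) = 4.64×10^5 W/m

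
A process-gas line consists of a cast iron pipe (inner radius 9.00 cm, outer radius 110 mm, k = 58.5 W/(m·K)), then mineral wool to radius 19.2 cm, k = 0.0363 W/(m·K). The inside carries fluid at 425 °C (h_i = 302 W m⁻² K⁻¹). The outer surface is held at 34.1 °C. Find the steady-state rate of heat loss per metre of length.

Treat each layer as a resistance in series:
  R'_conv,in = 1/(2πr h) = 1/(2π·0.0900·302) = 0.005856 m·K/W
  R'_cast iron = ln(0.110/0.0900)/(2πk) = 0.2007/(2π·58.5) = 5.459×10^-4 m·K/W
  R'_mineral wool = ln(0.192/0.110)/(2πk) = 0.5570/(2π·0.0363) = 2.442 m·K/W
ΣR = 0.005856 + 5.459×10^-4 + 2.442 = 2.448 m·K/W
Q' = ΔT/ΣR = (425 °C − 34.1 °C)/2.448 = 160 W/m

Q' = 160 W/m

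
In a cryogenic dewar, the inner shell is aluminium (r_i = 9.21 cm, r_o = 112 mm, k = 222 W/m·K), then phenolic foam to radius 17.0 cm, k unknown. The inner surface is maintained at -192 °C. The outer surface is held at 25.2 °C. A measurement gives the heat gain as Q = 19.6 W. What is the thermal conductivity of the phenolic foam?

k = 0.0219 W/m·K

ΣR = ΔT/Q = |-192 − 25.2|/19.6 = 11.08 K/W
Known resistances:
  R_aluminium = (1/0.0921 − 1/0.112)/(4πk) = 1.929/(4π·222) = 6.915×10^-4 K/W
R_phenolic foam = ΣR − ΣR_known = 11.08 − 6.915×10^-4 = 11.08 K/W
(1/r₁−1/r₂)/(4πk) = 11.08 ⇒ k = 3.046/(4π·11.08) = 0.0219 W/m·K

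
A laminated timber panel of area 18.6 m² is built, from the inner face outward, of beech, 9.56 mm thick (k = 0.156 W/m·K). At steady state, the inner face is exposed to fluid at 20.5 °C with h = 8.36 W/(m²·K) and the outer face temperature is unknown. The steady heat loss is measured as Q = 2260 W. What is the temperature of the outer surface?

Series resistances:
  R_conv,in = 1/(hA) = 1/(8.36·18.6) = 0.006431 K/W
  R_beech = L/(kA) = 0.00956/(0.156·18.6) = 0.003295 K/W
ΣR = 0.009726 K/W
ΔT = Q·ΣR = 2260 × 0.009726 = 21.98 K
Heat flows outward, so T_out = T_in − ΔT = 20.5 − 21.98 = -1.48 °C

T_out = -1.48 °C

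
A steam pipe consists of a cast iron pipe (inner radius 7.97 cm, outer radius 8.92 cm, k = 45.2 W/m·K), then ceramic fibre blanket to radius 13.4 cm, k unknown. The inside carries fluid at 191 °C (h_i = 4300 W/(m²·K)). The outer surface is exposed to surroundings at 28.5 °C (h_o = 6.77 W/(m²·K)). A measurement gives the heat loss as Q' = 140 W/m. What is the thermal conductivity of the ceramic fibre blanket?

k = 0.0658 W/m·K

ΣR = ΔT/Q' = |191 − 28.5|/140 = 1.161 m·K/W
Known resistances:
  R'_conv,in = 1/(2πr h) = 1/(2π·0.0797·4300) = 4.644×10^-4 m·K/W
  R'_cast iron = ln(0.0892/0.0797)/(2πk) = 0.1126/(2π·45.2) = 3.965×10^-4 m·K/W
  R'_conv,out = 1/(2πr h) = 1/(2π·0.134·6.77) = 0.1754 m·K/W
R_ceramic fibre blanket = ΣR − ΣR_known = 1.161 − 0.1763 = 0.9847 m·K/W
ln(r₂/r₁)/(2πk) = 0.9847 ⇒ k = 0.4070/(2π·0.9847) = 0.0658 W/m·K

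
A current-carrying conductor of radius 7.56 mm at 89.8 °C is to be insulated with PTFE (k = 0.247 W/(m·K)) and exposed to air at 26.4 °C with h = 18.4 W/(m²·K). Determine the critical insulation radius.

For a cylinder, r_cr = k_ins/h = 0.247/18.4 = 0.0134 m = 1.34 cm

r_cr = 1.34 cm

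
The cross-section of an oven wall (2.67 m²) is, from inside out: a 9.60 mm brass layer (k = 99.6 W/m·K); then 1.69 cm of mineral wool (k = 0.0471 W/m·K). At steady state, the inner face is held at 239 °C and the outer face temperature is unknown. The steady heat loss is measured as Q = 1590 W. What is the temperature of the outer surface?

T_out = 25.3 °C

Sum the resistances:
  R_brass = L/(kA) = 0.00960/(99.6·2.67) = 3.610×10^-5 K/W
  R_mineral wool = L/(kA) = 0.0169/(0.0471·2.67) = 0.1344 K/W
ΣR = 0.1344 K/W
ΔT = Q·ΣR = 1590 × 0.1344 = 213.7 K
Heat flows outward, so T_out = T_in − ΔT = 239 − 213.7 = 25.3 °C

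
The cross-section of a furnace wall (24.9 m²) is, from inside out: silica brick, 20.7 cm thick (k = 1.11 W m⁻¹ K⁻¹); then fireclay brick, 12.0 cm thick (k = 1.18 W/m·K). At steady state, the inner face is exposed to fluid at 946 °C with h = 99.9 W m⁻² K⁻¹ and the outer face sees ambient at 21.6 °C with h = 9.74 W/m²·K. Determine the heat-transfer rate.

Resistance network (inner→outer):
  R_conv,in = 1/(hA) = 1/(99.9·24.9) = 4.020×10^-4 K/W
  R_silica brick = L/(kA) = 0.207/(1.11·24.9) = 0.007489 K/W
  R_fireclay brick = L/(kA) = 0.120/(1.18·24.9) = 0.004084 K/W
  R_conv,out = 1/(hA) = 1/(9.74·24.9) = 0.004123 K/W
ΣR = 4.020×10^-4 + 0.007489 + 0.004084 + 0.004123 = 0.01610 K/W
Q = ΔT/ΣR = (946 °C − 21.6 °C)/0.01610 = 57400 W

Q = 57.4 kW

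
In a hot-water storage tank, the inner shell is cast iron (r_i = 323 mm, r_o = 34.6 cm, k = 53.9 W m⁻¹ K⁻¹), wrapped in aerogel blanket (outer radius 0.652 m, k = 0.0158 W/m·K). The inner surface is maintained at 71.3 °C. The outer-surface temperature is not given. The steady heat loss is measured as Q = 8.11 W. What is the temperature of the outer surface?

T_out = 15.9 °C

Series resistances:
  R_cast iron = (1/0.323 − 1/0.346)/(4πk) = 0.2058/(4π·53.9) = 3.038×10^-4 K/W
  R_aerogel blanket = (1/0.346 − 1/0.652)/(4πk) = 1.356/(4π·0.0158) = 6.832 K/W
ΣR = 6.832 K/W
ΔT = Q·ΣR = 8.11 × 6.832 = 55.41 K
Heat flows outward, so T_out = T_in − ΔT = 71.3 − 55.41 = 15.9 °C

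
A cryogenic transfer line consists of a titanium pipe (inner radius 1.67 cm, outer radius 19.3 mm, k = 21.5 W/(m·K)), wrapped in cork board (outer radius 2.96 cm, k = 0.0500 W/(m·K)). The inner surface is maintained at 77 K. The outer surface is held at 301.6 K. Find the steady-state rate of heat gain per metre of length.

Q' = 165 W/m

Treat each layer as a resistance in series:
  R'_titanium = ln(0.0193/0.0167)/(2πk) = 0.1447/(2π·21.5) = 0.001071 m·K/W
  R'_cork board = ln(0.0296/0.0193)/(2πk) = 0.4277/(2π·0.0500) = 1.361 m·K/W
ΣR = 0.001071 + 1.361 = 1.362 m·K/W
Q' = ΔT/ΣR = (77 K − 301.6 K)/1.362 = -165 W/m
(Negative Q' ⇒ heat flows inward; heat gain = 165 W/m.)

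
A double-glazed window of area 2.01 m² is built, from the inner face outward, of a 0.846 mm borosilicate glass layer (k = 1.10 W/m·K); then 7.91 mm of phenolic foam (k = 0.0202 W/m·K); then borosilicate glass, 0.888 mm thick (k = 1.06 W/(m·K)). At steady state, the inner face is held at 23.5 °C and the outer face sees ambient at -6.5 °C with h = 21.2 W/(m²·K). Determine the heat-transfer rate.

Q = 137 W

Treat each layer as a resistance in series:
  R_borosilicate glass = L/(kA) = 8.46×10^-4/(1.10·2.01) = 3.826×10^-4 K/W
  R_phenolic foam = L/(kA) = 0.00791/(0.0202·2.01) = 0.1948 K/W
  R_borosilicate glass = L/(kA) = 8.88×10^-4/(1.06·2.01) = 4.168×10^-4 K/W
  R_conv,out = 1/(hA) = 1/(21.2·2.01) = 0.02347 K/W
ΣR = 3.826×10^-4 + 0.1948 + 4.168×10^-4 + 0.02347 = 0.2191 K/W
Q = ΔT/ΣR = (23.5 °C − -6.5 °C)/0.2191 = 137 W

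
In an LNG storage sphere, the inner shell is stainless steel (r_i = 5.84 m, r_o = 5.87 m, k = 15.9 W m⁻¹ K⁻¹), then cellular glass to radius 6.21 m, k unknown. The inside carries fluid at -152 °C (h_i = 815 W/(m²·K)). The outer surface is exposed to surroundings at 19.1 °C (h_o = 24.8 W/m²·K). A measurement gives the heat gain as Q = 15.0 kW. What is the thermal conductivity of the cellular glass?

ΣR = ΔT/Q = |-152 − 19.1|/15000 = 0.01141 K/W
Known resistances:
  R_conv,in = 1/(4πr²h) = 1/(4π·5.84²·815) = 2.863×10^-6 K/W
  R_stainless steel = (1/5.84 − 1/5.87)/(4πk) = 8.751×10^-4/(4π·15.9) = 4.380×10^-6 K/W
  R_conv,out = 1/(4πr²h) = 1/(4π·6.21²·24.8) = 8.321×10^-5 K/W
R_cellular glass = ΣR − ΣR_known = 0.01141 − 9.045×10^-5 = 0.01132 K/W
(1/r₁−1/r₂)/(4πk) = 0.01132 ⇒ k = 0.009327/(4π·0.01132) = 0.0656 W/m·K

k = 0.0656 W/m·K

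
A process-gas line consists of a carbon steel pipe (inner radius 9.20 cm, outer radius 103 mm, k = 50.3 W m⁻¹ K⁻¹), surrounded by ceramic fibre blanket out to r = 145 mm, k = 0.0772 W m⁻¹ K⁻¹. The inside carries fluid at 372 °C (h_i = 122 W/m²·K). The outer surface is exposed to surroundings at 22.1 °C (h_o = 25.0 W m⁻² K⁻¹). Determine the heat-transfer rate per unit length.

Series thermal resistances, inner to outer:
  R'_conv,in = 1/(2πr h) = 1/(2π·0.0920·122) = 0.01418 m·K/W
  R'_carbon steel = ln(0.103/0.0920)/(2πk) = 0.1129/(2π·50.3) = 3.574×10^-4 m·K/W
  R'_ceramic fibre blanket = ln(0.145/0.103)/(2πk) = 0.3420/(2π·0.0772) = 0.7051 m·K/W
  R'_conv,out = 1/(2πr h) = 1/(2π·0.145·25.0) = 0.04390 m·K/W
ΣR = 0.01418 + 3.574×10^-4 + 0.7051 + 0.04390 = 0.7635 m·K/W
Q' = ΔT/ΣR = (372 °C − 22.1 °C)/0.7635 = 458 W/m

Q' = 458 W/m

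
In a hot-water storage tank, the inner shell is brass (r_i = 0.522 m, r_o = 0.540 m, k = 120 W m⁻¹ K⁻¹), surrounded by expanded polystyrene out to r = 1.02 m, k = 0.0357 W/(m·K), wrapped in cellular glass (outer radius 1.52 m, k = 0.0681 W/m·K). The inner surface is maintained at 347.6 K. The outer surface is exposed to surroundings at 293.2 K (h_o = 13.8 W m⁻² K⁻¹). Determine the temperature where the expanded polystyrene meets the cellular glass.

T = 302.1 K

Resistance network (inner→outer):
  R_brass = (1/0.522 − 1/0.540)/(4πk) = 0.06386/(4π·120) = 4.235×10^-5 K/W
  R_expanded polystyrene = (1/0.540 − 1/1.02)/(4πk) = 0.8715/(4π·0.0357) = 1.943 K/W
  R_cellular glass = (1/1.02 − 1/1.52)/(4πk) = 0.3225/(4π·0.0681) = 0.3769 K/W
  R_conv,out = 1/(4πr²h) = 1/(4π·1.52²·13.8) = 0.002496 K/W
ΣR = 4.235×10^-5 + 1.943 + 0.3769 + 0.002496 = 2.322 K/W
Q = ΔT/ΣR = (347.6 K − 293.2 K)/2.322 = 23.43 W
From the inner boundary to the expanded polystyrene/cellular glass interface, ΣR_partial = 1.943 K/W.
T_interface = T_in − Q·ΣR_partial = 347.6 K − (23.43)(1.943) = 302.1 K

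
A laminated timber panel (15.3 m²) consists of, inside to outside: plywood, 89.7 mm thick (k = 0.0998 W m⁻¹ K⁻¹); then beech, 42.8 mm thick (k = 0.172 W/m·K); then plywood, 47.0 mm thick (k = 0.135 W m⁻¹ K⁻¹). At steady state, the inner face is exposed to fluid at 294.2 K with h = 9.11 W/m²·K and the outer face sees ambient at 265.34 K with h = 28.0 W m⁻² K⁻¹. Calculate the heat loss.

Q = 269 W

Treat each layer as a resistance in series:
  R_conv,in = 1/(hA) = 1/(9.11·15.3) = 0.007174 K/W
  R_plywood = L/(kA) = 0.0897/(0.0998·15.3) = 0.05874 K/W
  R_beech = L/(kA) = 0.0428/(0.172·15.3) = 0.01626 K/W
  R_plywood = L/(kA) = 0.0470/(0.135·15.3) = 0.02275 K/W
  R_conv,out = 1/(hA) = 1/(28.0·15.3) = 0.002334 K/W
ΣR = 0.007174 + 0.05874 + 0.01626 + 0.02275 + 0.002334 = 0.1073 K/W
Q = ΔT/ΣR = (294.2 K − 265.34 K)/0.1073 = 269 W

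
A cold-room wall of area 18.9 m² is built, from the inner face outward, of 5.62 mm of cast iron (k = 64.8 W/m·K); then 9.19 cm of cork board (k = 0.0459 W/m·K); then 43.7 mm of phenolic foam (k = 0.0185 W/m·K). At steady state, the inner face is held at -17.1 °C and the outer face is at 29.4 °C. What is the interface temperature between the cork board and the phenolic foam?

T = 4.23 °C

Series thermal resistances, inner to outer:
  R_cast iron = L/(kA) = 0.00562/(64.8·18.9) = 4.589×10^-6 K/W
  R_cork board = L/(kA) = 0.0919/(0.0459·18.9) = 0.1059 K/W
  R_phenolic foam = L/(kA) = 0.0437/(0.0185·18.9) = 0.1250 K/W
ΣR = 4.589×10^-6 + 0.1059 + 0.1250 = 0.2309 K/W
Q = ΔT/ΣR = (-17.1 °C − 29.4 °C)/0.2309 = -201.4 W
From the inner boundary to the cork board/phenolic foam interface, ΣR_partial = 0.1059 K/W.
T_interface = T_in − Q·ΣR_partial = -17.1 °C − (-201.4)(0.1059) = 4.23 °C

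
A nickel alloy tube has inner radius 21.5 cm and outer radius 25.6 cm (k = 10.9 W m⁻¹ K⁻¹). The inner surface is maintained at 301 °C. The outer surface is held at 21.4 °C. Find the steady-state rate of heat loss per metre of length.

Q' = 2πk·ΔT/ln(r₂/r₁) = 2π × 10.9 × 279.6 / ln(0.256/0.215) = 1.10×10^5 W/m

Q' = 110 kW/m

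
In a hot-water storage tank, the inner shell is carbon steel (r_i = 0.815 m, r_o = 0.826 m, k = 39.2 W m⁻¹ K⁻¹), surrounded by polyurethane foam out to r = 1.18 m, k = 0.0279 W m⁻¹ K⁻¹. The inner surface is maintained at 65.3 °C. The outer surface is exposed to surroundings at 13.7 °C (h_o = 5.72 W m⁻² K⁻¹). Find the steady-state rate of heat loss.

Treat each layer as a resistance in series:
  R_carbon steel = (1/0.815 − 1/0.826)/(4πk) = 0.01634/(4π·39.2) = 3.317×10^-5 K/W
  R_polyurethane foam = (1/0.826 − 1/1.18)/(4πk) = 0.3632/(4π·0.0279) = 1.036 K/W
  R_conv,out = 1/(4πr²h) = 1/(4π·1.18²·5.72) = 0.009991 K/W
ΣR = 3.317×10^-5 + 1.036 + 0.009991 = 1.046 K/W
Q = ΔT/ΣR = (65.3 °C − 13.7 °C)/1.046 = 49.3 W

Q = 49.3 W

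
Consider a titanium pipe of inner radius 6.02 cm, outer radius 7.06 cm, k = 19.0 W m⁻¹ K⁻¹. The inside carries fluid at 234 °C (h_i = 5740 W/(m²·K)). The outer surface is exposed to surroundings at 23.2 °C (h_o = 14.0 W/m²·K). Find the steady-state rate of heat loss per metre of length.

Series thermal resistances, inner to outer:
  R'_conv,in = 1/(2πr h) = 1/(2π·0.0602·5740) = 4.606×10^-4 m·K/W
  R'_titanium = ln(0.0706/0.0602)/(2πk) = 0.1594/(2π·19.0) = 0.001335 m·K/W
  R'_conv,out = 1/(2πr h) = 1/(2π·0.0706·14.0) = 0.1610 m·K/W
ΣR = 4.606×10^-4 + 0.001335 + 0.1610 = 0.1628 m·K/W
Q' = ΔT/ΣR = (234 °C − 23.2 °C)/0.1628 = 1290 W/m

Q' = 1290 W/m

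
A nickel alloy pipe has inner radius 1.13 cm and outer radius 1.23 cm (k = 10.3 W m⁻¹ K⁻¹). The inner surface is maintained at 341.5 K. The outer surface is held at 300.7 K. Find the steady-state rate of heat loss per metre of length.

Q' = 2πk·ΔT/ln(r₂/r₁) = 2π × 10.3 × 40.8 / ln(0.0123/0.0113) = 31100 W/m

Q' = 31.1 kW/m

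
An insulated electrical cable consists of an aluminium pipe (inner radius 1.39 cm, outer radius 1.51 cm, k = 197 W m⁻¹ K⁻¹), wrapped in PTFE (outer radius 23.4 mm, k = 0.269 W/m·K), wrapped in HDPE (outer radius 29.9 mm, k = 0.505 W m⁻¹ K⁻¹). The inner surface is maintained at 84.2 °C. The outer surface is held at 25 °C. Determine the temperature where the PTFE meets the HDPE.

T = 38.6 °C

Resistance network (inner→outer):
  R'_aluminium = ln(0.0151/0.0139)/(2πk) = 0.08281/(2π·197) = 6.690×10^-5 m·K/W
  R'_PTFE = ln(0.0234/0.0151)/(2πk) = 0.4380/(2π·0.269) = 0.2592 m·K/W
  R'_HDPE = ln(0.0299/0.0234)/(2πk) = 0.2451/(2π·0.505) = 0.07725 m·K/W
ΣR = 6.690×10^-5 + 0.2592 + 0.07725 = 0.3365 m·K/W
Q' = ΔT/ΣR = (84.2 °C − 25 °C)/0.3365 = 175.9 W/m
From the inner boundary to the PTFE/HDPE interface, ΣR_partial = 0.2593 m·K/W.
T_interface = T_in − Q'·ΣR_partial = 84.2 °C − (175.9)(0.2593) = 38.6 °C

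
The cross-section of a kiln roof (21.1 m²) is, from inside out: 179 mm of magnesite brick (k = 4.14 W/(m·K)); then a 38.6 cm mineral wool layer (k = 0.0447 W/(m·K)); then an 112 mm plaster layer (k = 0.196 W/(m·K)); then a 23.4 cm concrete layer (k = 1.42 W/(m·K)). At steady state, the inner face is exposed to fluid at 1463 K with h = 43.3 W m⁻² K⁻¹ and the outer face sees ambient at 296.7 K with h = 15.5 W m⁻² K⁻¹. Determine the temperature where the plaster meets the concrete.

Resistance network (inner→outer):
  R_conv,in = 1/(hA) = 1/(43.3·21.1) = 0.001095 K/W
  R_magnesite brick = L/(kA) = 0.179/(4.14·21.1) = 0.002049 K/W
  R_mineral wool = L/(kA) = 0.386/(0.0447·21.1) = 0.4093 K/W
  R_plaster = L/(kA) = 0.112/(0.196·21.1) = 0.02708 K/W
  R_concrete = L/(kA) = 0.234/(1.42·21.1) = 0.007810 K/W
  R_conv,out = 1/(hA) = 1/(15.5·21.1) = 0.003058 K/W
ΣR = 0.001095 + 0.002049 + 0.4093 + 0.02708 + 0.007810 + 0.003058 = 0.4504 K/W
Q = ΔT/ΣR = (1463 K − 296.7 K)/0.4504 = 2589 W
From the inner boundary to the plaster/concrete interface, ΣR_partial = 0.4395 K/W.
T_interface = T_in − Q·ΣR_partial = 1463 K − (2589)(0.4395) = 325 K

T = 325 K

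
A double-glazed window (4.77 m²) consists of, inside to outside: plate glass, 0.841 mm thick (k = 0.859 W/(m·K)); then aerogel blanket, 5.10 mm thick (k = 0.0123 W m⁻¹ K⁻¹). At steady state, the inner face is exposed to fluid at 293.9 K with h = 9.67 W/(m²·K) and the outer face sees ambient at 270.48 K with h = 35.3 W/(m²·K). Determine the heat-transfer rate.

Treat each layer as a resistance in series:
  R_conv,in = 1/(hA) = 1/(9.67·4.77) = 0.02168 K/W
  R_plate glass = L/(kA) = 8.41×10^-4/(0.859·4.77) = 2.053×10^-4 K/W
  R_aerogel blanket = L/(kA) = 0.00510/(0.0123·4.77) = 0.08693 K/W
  R_conv,out = 1/(hA) = 1/(35.3·4.77) = 0.005939 K/W
ΣR = 0.02168 + 2.053×10^-4 + 0.08693 + 0.005939 = 0.1148 K/W
Q = ΔT/ΣR = (293.9 K − 270.48 K)/0.1148 = 204 W

Q = 204 W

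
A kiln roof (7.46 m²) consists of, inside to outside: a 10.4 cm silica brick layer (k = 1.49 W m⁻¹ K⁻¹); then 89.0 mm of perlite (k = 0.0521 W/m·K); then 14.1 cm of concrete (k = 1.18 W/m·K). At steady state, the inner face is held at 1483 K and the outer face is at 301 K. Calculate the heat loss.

Q = 4.65 kW

Treat each layer as a resistance in series:
  R_silica brick = L/(kA) = 0.104/(1.49·7.46) = 0.009356 K/W
  R_perlite = L/(kA) = 0.0890/(0.0521·7.46) = 0.2290 K/W
  R_concrete = L/(kA) = 0.141/(1.18·7.46) = 0.01602 K/W
ΣR = 0.009356 + 0.2290 + 0.01602 = 0.2544 K/W
Q = ΔT/ΣR = (1483 K − 301 K)/0.2544 = 4650 W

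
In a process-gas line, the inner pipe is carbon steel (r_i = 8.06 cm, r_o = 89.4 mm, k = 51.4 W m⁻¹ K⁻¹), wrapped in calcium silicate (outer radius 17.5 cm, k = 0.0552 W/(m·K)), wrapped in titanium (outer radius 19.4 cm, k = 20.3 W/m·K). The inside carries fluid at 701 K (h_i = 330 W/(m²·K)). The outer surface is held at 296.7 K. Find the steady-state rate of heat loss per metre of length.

Treat each layer as a resistance in series:
  R'_conv,in = 1/(2πr h) = 1/(2π·0.0806·330) = 0.005984 m·K/W
  R'_carbon steel = ln(0.0894/0.0806)/(2πk) = 0.1036/(2π·51.4) = 3.209×10^-4 m·K/W
  R'_calcium silicate = ln(0.175/0.0894)/(2πk) = 0.6717/(2π·0.0552) = 1.937 m·K/W
  R'_titanium = ln(0.194/0.175)/(2πk) = 0.1031/(2π·20.3) = 8.081×10^-4 m·K/W
ΣR = 0.005984 + 3.209×10^-4 + 1.937 + 8.081×10^-4 = 1.944 m·K/W
Q' = ΔT/ΣR = (701 K − 296.7 K)/1.944 = 208 W/m

Q' = 208 W/m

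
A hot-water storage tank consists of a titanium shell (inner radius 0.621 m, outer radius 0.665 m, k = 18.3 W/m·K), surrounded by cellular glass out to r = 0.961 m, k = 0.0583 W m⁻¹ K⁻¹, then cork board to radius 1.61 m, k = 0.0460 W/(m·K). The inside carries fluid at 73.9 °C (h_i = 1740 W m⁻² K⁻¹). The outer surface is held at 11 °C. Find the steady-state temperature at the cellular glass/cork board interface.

Series thermal resistances, inner to outer:
  R_conv,in = 1/(4πr²h) = 1/(4π·0.621²·1740) = 1.186×10^-4 K/W
  R_titanium = (1/0.621 − 1/0.665)/(4πk) = 0.1065/(4π·18.3) = 4.633×10^-4 K/W
  R_cellular glass = (1/0.665 − 1/0.961)/(4πk) = 0.4632/(4π·0.0583) = 0.6322 K/W
  R_cork board = (1/0.961 − 1/1.61)/(4πk) = 0.4195/(4π·0.0460) = 0.7257 K/W
ΣR = 1.186×10^-4 + 4.633×10^-4 + 0.6322 + 0.7257 = 1.358 K/W
Q = ΔT/ΣR = (73.9 °C − 11 °C)/1.358 = 46.32 W
From the inner boundary to the cellular glass/cork board interface, ΣR_partial = 0.6328 K/W.
T_interface = T_in − Q·ΣR_partial = 73.9 °C − (46.32)(0.6328) = 44.6 °C

T = 44.6 °C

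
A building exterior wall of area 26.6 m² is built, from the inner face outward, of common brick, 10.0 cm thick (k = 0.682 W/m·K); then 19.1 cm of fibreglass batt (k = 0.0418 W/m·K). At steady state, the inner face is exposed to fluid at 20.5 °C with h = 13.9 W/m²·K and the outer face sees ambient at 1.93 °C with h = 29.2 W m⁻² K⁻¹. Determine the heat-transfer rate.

Q = 102 W

Treat each layer as a resistance in series:
  R_conv,in = 1/(hA) = 1/(13.9·26.6) = 0.002705 K/W
  R_common brick = L/(kA) = 0.100/(0.682·26.6) = 0.005512 K/W
  R_fibreglass batt = L/(kA) = 0.191/(0.0418·26.6) = 0.1718 K/W
  R_conv,out = 1/(hA) = 1/(29.2·26.6) = 0.001287 K/W
ΣR = 0.002705 + 0.005512 + 0.1718 + 0.001287 = 0.1813 K/W
Q = ΔT/ΣR = (20.5 °C − 1.93 °C)/0.1813 = 102 W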